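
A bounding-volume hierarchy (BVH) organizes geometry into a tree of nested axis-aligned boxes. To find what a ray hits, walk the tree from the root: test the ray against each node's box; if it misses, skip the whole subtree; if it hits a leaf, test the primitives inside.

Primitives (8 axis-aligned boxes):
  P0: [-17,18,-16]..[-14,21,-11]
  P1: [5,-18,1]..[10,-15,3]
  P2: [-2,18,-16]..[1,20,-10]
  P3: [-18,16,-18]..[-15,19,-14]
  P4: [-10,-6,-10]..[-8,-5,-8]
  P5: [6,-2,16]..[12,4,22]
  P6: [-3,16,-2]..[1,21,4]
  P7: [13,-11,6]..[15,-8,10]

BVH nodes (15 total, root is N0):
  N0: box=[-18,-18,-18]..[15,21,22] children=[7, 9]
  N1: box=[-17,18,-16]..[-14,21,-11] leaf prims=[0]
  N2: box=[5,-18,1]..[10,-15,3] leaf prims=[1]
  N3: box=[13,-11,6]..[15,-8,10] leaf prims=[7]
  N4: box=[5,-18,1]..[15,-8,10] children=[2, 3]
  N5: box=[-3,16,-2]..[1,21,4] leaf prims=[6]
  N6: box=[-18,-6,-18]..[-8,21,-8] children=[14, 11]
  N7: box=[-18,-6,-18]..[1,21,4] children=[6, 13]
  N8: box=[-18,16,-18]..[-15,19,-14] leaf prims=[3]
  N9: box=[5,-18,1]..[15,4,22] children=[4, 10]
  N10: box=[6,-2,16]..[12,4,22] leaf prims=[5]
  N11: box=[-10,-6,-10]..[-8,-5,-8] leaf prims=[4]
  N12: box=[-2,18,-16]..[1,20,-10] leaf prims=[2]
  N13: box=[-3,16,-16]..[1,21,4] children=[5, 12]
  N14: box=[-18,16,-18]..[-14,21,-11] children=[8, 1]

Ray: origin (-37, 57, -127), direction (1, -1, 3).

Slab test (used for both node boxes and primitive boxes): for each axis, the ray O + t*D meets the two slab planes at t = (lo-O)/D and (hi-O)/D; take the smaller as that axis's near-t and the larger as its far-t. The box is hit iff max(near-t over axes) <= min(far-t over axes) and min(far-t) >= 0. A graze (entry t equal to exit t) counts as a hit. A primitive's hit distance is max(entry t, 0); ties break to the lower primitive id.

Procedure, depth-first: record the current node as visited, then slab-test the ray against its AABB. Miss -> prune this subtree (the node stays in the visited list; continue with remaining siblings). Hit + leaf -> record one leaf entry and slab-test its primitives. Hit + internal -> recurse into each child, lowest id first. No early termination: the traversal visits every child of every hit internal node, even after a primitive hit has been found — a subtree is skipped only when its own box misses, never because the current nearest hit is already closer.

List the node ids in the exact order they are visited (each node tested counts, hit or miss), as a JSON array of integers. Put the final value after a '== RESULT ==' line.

Walk:
N0 x:[19,52] y:[36,75] z:[109/3,149/3] -> hit [109/3,149/3], descend [7, 9]
  N7 x:[19,38] y:[36,63] z:[109/3,131/3] -> hit [109/3,38], descend [6, 13]
    N6 x:[19,29] y:[36,63] z:[109/3,119/3] -> miss, prune
    N13 x:[34,38] y:[36,41] z:[37,131/3] -> hit [37,38], descend [5, 12]
      N5 x:[34,38] y:[36,41] z:[125/3,131/3] -> miss, prune
      N12 x:[35,38] y:[37,39] z:[37,39] -> hit [37,38] leaf, test {P2@t=37}
  N9 x:[42,52] y:[53,75] z:[128/3,149/3] -> miss, prune

Summary -> nodes [0, 7, 6, 13, 5, 12, 9]; box-tests=7; leaf-entries=1; first=P2

== RESULT ==
[0, 7, 6, 13, 5, 12, 9]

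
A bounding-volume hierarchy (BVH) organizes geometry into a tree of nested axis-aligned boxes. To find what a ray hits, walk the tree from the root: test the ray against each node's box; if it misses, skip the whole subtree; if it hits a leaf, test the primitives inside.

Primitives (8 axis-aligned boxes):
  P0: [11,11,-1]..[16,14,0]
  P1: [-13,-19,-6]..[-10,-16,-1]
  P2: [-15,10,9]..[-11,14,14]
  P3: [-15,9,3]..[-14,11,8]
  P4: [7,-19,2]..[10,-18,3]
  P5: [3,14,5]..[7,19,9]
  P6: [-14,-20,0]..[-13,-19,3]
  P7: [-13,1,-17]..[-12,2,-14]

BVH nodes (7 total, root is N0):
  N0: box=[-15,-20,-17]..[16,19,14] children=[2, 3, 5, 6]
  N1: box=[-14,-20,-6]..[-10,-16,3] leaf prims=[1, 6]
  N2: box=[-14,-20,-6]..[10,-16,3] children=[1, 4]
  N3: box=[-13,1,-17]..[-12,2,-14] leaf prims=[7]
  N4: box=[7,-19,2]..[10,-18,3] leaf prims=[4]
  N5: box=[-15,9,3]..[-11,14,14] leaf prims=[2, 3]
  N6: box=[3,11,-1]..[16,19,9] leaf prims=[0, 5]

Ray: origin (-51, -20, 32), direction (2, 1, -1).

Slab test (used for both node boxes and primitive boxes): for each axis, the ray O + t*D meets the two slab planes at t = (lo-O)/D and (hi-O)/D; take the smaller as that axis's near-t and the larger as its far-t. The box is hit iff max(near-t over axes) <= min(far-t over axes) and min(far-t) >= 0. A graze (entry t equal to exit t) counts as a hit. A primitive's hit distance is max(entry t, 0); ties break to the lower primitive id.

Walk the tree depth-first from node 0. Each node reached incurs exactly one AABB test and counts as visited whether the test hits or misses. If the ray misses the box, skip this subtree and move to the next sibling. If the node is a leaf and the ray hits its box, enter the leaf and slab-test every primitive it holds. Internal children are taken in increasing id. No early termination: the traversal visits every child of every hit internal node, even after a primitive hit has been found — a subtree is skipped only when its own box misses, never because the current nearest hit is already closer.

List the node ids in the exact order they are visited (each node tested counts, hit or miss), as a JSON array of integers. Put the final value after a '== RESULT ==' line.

Trace the traversal:
N0 x:[18,67/2] y:[0,39] z:[18,49] -> hit [18,67/2], descend [2, 3, 5, 6]
  N2 x:[37/2,61/2] y:[0,4] z:[29,38] -> miss, prune
  N3 x:[19,39/2] y:[21,22] z:[46,49] -> miss, prune
  N5 x:[18,20] y:[29,34] z:[18,29] -> miss, prune
  N6 x:[27,67/2] y:[31,39] z:[23,33] -> hit [31,33] leaf, test {P0@t=32, P5(miss)}

Visited [0, 2, 3, 5, 6]. Tests: 5 box, 1 leaf. Nearest: P0.

== RESULT ==
[0, 2, 3, 5, 6]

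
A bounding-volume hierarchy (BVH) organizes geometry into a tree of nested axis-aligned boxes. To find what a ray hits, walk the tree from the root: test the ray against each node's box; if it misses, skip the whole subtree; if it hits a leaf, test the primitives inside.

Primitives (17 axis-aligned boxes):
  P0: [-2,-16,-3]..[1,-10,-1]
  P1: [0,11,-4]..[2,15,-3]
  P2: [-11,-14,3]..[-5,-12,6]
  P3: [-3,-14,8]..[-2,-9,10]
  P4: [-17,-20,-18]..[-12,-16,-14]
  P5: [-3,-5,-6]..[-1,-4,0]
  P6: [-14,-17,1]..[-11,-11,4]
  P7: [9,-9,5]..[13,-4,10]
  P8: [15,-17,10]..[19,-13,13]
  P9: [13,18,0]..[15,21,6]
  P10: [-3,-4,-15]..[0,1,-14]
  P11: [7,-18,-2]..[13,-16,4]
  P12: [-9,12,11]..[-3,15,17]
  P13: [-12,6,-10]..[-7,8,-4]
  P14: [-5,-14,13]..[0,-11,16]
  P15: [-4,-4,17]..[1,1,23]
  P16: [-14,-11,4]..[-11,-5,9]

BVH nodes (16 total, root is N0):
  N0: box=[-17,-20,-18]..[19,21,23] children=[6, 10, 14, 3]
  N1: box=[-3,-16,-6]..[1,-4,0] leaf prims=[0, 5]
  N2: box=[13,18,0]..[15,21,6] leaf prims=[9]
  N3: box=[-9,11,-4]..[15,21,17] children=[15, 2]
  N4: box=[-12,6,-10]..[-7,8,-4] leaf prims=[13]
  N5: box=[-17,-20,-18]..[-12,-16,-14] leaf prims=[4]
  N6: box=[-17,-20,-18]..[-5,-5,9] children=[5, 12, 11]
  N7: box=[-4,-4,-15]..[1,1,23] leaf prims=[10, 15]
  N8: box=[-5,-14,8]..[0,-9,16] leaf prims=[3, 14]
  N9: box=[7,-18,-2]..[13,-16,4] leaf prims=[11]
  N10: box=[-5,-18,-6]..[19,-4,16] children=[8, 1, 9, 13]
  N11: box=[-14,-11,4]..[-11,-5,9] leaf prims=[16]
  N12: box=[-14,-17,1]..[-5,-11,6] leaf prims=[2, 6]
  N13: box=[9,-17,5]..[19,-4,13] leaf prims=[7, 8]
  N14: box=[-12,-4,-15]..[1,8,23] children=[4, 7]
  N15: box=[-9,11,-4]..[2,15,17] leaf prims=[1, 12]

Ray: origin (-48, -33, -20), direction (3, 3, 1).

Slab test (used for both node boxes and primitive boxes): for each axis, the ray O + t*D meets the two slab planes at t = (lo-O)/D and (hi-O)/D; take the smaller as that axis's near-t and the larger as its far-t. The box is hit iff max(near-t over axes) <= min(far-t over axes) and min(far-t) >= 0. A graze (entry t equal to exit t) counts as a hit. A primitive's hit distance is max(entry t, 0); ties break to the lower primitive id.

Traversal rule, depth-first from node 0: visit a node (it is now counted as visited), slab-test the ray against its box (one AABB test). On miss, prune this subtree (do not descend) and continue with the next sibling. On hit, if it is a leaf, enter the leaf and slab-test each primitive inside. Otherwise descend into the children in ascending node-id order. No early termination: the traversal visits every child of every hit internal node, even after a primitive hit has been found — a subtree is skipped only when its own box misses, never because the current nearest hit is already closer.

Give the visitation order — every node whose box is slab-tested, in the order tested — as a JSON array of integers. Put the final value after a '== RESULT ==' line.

Walk:
N0 x:[31/3,67/3] y:[13/3,18] z:[2,43] -> hit [31/3,18], descend [3, 6, 10, 14]
  N3 x:[13,21] y:[44/3,18] z:[16,37] -> hit [16,18], descend [2, 15]
    N2 x:[61/3,21] y:[17,18] z:[20,26] -> miss, prune
    N15 x:[13,50/3] y:[44/3,16] z:[16,37] -> hit [16,16] leaf, test {P1@t=16, P12(miss)}
  N6 x:[31/3,43/3] y:[13/3,28/3] z:[2,29] -> miss, prune
  N10 x:[43/3,67/3] y:[5,29/3] z:[14,36] -> miss, prune
  N14 x:[12,49/3] y:[29/3,41/3] z:[5,43] -> hit [12,41/3], descend [4, 7]
    N4 x:[12,41/3] y:[13,41/3] z:[10,16] -> hit [13,41/3] leaf, test {P13@t=13}
    N7 x:[44/3,49/3] y:[29/3,34/3] z:[5,43] -> miss, prune

order=[0, 3, 2, 15, 6, 10, 14, 4, 7]  |boxes|=9  |leaves|=2  hit=P13

== RESULT ==
[0, 3, 2, 15, 6, 10, 14, 4, 7]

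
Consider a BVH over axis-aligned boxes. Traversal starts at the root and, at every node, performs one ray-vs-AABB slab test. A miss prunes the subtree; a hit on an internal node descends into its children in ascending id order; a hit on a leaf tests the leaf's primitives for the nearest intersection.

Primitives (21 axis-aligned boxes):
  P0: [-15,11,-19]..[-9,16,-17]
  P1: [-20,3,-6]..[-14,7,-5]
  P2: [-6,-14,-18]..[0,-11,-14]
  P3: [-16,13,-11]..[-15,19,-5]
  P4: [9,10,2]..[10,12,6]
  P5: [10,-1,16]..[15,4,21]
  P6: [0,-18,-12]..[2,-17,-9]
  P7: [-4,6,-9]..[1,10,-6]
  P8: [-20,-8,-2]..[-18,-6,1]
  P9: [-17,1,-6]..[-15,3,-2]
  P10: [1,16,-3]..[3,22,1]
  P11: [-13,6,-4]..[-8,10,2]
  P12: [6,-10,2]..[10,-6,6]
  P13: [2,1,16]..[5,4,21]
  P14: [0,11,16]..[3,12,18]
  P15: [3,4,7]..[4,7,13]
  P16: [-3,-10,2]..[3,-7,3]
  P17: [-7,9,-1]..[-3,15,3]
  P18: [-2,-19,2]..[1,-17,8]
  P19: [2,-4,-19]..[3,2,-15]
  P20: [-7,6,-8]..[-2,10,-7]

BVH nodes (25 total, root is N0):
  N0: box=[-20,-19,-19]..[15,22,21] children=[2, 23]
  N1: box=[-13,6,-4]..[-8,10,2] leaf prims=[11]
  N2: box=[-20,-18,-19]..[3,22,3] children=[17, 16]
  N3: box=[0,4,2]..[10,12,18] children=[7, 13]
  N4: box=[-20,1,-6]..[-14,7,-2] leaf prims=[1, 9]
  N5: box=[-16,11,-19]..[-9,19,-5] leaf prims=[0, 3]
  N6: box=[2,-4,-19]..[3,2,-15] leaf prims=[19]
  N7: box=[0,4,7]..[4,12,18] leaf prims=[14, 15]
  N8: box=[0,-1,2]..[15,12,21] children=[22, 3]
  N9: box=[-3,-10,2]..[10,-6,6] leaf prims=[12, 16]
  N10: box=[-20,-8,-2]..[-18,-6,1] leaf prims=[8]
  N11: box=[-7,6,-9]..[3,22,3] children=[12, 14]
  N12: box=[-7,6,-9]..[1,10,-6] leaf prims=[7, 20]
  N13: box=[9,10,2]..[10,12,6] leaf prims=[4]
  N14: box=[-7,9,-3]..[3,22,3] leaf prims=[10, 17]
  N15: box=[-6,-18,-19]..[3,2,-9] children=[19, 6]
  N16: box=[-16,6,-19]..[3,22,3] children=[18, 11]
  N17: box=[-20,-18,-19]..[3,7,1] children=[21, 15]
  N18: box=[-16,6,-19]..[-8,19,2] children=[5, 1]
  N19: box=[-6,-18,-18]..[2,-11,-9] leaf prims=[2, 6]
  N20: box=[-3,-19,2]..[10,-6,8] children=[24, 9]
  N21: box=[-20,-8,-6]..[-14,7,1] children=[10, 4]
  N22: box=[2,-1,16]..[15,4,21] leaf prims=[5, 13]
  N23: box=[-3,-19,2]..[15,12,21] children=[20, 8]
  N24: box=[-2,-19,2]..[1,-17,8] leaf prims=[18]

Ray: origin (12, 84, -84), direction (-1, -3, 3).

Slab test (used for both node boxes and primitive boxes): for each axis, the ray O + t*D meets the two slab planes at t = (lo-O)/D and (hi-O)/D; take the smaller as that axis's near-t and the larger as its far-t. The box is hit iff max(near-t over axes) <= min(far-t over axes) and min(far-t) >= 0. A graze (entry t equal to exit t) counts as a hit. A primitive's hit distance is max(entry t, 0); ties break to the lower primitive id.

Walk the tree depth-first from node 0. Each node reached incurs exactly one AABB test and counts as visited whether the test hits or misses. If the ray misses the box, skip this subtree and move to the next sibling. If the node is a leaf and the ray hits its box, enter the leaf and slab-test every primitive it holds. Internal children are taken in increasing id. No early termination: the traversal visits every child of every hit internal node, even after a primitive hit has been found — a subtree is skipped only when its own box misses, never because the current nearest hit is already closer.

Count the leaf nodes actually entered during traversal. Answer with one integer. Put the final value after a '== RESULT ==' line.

Walk:
N0 x:[-3,32] y:[62/3,103/3] z:[65/3,35] -> hit [65/3,32], descend [2, 23]
  N2 x:[9,32] y:[62/3,34] z:[65/3,29] -> hit [65/3,29], descend [16, 17]
    N16 x:[9,28] y:[62/3,26] z:[65/3,29] -> hit [65/3,26], descend [11, 18]
      N11 x:[9,19] y:[62/3,26] z:[25,29] -> miss, prune
      N18 x:[20,28] y:[65/3,26] z:[65/3,86/3] -> hit [65/3,26], descend [1, 5]
        N1 x:[20,25] y:[74/3,26] z:[80/3,86/3] -> miss, prune
        N5 x:[21,28] y:[65/3,73/3] z:[65/3,79/3] -> hit [65/3,73/3] leaf, test {P0(miss), P3(miss)}
    N17 x:[9,32] y:[77/3,34] z:[65/3,85/3] -> hit [77/3,85/3], descend [15, 21]
      N15 x:[9,18] y:[82/3,34] z:[65/3,25] -> miss, prune
      N21 x:[26,32] y:[77/3,92/3] z:[26,85/3] -> hit [26,85/3], descend [4, 10]
        N4 x:[26,32] y:[77/3,83/3] z:[26,82/3] -> hit [26,82/3] leaf, test {P1@t=26, P9@t=27}
        N10 x:[30,32] y:[30,92/3] z:[82/3,85/3] -> miss, prune
  N23 x:[-3,15] y:[24,103/3] z:[86/3,35] -> miss, prune

Visited [0, 2, 16, 11, 18, 1, 5, 17, 15, 21, 4, 10, 23]. Tests: 13 box, 2 leaf. Nearest: P1.

== RESULT ==
2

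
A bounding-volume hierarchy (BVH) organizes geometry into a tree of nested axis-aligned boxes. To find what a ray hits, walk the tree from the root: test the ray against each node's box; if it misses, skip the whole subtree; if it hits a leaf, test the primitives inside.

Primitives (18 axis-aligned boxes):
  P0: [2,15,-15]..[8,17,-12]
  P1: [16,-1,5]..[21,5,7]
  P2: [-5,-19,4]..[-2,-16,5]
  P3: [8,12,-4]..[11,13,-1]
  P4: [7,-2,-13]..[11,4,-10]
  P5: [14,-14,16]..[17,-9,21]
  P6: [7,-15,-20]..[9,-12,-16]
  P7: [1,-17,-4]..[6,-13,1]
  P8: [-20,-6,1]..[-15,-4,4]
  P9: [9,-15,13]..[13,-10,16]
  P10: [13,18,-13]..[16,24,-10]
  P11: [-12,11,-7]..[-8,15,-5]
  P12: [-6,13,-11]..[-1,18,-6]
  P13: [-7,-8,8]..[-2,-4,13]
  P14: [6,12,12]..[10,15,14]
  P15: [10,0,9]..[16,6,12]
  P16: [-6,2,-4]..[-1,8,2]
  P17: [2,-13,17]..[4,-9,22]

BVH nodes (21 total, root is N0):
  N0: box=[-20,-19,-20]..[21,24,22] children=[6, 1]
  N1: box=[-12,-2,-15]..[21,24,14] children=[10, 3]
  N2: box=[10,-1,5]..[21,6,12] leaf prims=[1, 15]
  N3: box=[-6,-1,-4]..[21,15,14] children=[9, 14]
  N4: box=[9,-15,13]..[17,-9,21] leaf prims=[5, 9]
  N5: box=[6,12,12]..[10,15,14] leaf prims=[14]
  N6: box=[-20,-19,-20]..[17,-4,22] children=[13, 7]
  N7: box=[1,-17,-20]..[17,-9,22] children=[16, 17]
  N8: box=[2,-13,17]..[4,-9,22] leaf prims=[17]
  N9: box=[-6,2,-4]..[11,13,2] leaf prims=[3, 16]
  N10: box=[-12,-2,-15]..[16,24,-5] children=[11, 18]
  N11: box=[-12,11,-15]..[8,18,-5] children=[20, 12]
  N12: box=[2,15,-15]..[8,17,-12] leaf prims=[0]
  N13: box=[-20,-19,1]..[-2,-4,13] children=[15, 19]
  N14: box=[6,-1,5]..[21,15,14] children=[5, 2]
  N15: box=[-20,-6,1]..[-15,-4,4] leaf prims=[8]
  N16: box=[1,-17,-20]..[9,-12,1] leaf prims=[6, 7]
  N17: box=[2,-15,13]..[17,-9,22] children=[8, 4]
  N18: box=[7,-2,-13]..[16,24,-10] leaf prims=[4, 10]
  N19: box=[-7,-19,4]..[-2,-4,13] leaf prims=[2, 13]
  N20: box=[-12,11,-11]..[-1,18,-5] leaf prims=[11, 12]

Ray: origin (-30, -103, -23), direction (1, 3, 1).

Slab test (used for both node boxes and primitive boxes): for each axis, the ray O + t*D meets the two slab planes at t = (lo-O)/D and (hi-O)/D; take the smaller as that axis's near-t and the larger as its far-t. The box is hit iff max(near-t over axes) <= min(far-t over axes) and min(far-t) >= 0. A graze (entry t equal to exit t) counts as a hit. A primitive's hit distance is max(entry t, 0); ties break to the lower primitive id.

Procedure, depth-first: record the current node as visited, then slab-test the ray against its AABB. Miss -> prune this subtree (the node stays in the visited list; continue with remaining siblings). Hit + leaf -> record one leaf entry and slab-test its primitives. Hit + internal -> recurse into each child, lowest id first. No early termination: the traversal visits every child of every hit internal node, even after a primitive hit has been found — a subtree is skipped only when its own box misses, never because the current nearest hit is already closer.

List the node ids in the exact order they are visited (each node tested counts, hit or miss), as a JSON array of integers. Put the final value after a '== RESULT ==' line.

Traverse from the root:
N0 x:[10,51] y:[28,127/3] z:[3,45] -> hit [28,127/3], descend [1, 6]
  N1 x:[18,51] y:[101/3,127/3] z:[8,37] -> hit [101/3,37], descend [3, 10]
    N3 x:[24,51] y:[34,118/3] z:[19,37] -> hit [34,37], descend [9, 14]
      N9 x:[24,41] y:[35,116/3] z:[19,25] -> miss, prune
      N14 x:[36,51] y:[34,118/3] z:[28,37] -> hit [36,37], descend [2, 5]
        N2 x:[40,51] y:[34,109/3] z:[28,35] -> miss, prune
        N5 x:[36,40] y:[115/3,118/3] z:[35,37] -> miss, prune
    N10 x:[18,46] y:[101/3,127/3] z:[8,18] -> miss, prune
  N6 x:[10,47] y:[28,33] z:[3,45] -> hit [28,33], descend [7, 13]
    N7 x:[31,47] y:[86/3,94/3] z:[3,45] -> hit [31,94/3], descend [16, 17]
      N16 x:[31,39] y:[86/3,91/3] z:[3,24] -> miss, prune
      N17 x:[32,47] y:[88/3,94/3] z:[36,45] -> miss, prune
    N13 x:[10,28] y:[28,33] z:[24,36] -> hit [28,28], descend [15, 19]
      N15 x:[10,15] y:[97/3,33] z:[24,27] -> miss, prune
      N19 x:[23,28] y:[28,33] z:[27,36] -> hit [28,28] leaf, test {P2@t=28, P13(miss)}

Visited [0, 1, 3, 9, 14, 2, 5, 10, 6, 7, 16, 17, 13, 15, 19]. Tests: 15 box, 1 leaf. Nearest: P2.

== RESULT ==
[0, 1, 3, 9, 14, 2, 5, 10, 6, 7, 16, 17, 13, 15, 19]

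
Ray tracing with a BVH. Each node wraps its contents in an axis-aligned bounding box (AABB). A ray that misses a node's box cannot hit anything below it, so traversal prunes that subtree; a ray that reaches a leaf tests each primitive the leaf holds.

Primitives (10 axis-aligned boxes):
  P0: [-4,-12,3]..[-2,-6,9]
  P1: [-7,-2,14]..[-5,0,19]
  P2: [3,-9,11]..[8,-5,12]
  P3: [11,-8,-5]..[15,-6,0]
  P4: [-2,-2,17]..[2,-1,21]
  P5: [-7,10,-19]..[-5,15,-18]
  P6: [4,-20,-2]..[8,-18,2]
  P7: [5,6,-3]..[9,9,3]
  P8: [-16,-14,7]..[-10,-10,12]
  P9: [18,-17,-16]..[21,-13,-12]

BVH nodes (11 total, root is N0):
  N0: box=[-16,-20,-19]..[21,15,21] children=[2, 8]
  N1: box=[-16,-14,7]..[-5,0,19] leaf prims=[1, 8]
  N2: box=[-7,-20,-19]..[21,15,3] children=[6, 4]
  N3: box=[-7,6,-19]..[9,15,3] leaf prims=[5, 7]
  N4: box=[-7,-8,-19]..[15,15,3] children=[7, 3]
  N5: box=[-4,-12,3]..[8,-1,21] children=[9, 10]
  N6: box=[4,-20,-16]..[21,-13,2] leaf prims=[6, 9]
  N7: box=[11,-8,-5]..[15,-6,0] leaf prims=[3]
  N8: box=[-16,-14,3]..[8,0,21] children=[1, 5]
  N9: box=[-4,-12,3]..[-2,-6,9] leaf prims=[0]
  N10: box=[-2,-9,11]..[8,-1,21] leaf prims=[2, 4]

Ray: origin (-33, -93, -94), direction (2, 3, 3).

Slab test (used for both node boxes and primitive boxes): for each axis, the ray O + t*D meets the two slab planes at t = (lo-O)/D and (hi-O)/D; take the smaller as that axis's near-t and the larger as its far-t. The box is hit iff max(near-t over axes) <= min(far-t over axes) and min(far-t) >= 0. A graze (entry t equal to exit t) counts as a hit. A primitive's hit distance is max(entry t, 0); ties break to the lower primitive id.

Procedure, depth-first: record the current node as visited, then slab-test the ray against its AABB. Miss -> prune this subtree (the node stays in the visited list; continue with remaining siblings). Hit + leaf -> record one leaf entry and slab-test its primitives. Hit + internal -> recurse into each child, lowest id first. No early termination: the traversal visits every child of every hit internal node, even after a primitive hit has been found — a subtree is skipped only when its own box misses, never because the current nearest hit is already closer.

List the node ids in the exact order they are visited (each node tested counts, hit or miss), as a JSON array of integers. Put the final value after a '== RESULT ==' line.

Traverse from the root:
N0 x:[17/2,27] y:[73/3,36] z:[25,115/3] -> hit [25,27], descend [2, 8]
  N2 x:[13,27] y:[73/3,36] z:[25,97/3] -> hit [25,27], descend [4, 6]
    N4 x:[13,24] y:[85/3,36] z:[25,97/3] -> miss, prune
    N6 x:[37/2,27] y:[73/3,80/3] z:[26,32] -> hit [26,80/3] leaf, test {P6(miss), P9@t=26}
  N8 x:[17/2,41/2] y:[79/3,31] z:[97/3,115/3] -> miss, prune

5 AABB tests over nodes [0, 2, 4, 6, 8]; 1 leaf entered; closest P9.

== RESULT ==
[0, 2, 4, 6, 8]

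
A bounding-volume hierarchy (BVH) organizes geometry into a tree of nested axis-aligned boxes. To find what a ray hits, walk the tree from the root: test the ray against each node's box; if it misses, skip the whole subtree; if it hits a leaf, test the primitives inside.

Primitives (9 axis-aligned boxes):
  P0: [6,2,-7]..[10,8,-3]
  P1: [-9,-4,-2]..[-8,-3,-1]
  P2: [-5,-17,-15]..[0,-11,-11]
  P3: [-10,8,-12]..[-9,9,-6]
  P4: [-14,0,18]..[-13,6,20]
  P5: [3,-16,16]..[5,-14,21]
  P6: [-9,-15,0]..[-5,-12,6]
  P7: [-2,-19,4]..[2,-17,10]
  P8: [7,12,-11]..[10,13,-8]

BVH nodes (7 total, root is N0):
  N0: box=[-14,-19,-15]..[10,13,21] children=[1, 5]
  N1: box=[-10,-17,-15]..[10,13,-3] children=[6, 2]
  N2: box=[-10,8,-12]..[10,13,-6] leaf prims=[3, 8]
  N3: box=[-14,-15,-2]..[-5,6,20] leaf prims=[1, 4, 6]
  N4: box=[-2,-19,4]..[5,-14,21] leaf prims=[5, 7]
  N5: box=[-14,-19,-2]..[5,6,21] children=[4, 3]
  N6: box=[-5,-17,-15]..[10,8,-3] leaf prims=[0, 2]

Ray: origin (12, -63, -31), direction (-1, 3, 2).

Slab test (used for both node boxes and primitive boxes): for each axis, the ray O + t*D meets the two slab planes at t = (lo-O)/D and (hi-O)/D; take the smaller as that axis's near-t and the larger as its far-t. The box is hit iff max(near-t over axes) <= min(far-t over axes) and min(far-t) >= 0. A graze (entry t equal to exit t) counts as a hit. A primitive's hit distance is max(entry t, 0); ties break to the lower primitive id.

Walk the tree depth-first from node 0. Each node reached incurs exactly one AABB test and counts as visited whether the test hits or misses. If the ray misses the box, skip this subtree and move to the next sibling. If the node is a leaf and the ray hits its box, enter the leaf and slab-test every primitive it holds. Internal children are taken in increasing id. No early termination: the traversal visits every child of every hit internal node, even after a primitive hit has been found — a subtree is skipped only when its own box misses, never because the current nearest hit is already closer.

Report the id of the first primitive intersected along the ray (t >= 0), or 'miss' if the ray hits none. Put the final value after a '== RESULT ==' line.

Walk:
N0 x:[2,26] y:[44/3,76/3] z:[8,26] -> hit [44/3,76/3], descend [1, 5]
  N1 x:[2,22] y:[46/3,76/3] z:[8,14] -> miss, prune
  N5 x:[7,26] y:[44/3,23] z:[29/2,26] -> hit [44/3,23], descend [3, 4]
    N3 x:[17,26] y:[16,23] z:[29/2,51/2] -> hit [17,23] leaf, test {P1(miss), P4(miss), P6@t=17}
    N4 x:[7,14] y:[44/3,49/3] z:[35/2,26] -> miss, prune

Visited [0, 1, 5, 3, 4]. Tests: 5 box, 1 leaf. Nearest: P6.

== RESULT ==
6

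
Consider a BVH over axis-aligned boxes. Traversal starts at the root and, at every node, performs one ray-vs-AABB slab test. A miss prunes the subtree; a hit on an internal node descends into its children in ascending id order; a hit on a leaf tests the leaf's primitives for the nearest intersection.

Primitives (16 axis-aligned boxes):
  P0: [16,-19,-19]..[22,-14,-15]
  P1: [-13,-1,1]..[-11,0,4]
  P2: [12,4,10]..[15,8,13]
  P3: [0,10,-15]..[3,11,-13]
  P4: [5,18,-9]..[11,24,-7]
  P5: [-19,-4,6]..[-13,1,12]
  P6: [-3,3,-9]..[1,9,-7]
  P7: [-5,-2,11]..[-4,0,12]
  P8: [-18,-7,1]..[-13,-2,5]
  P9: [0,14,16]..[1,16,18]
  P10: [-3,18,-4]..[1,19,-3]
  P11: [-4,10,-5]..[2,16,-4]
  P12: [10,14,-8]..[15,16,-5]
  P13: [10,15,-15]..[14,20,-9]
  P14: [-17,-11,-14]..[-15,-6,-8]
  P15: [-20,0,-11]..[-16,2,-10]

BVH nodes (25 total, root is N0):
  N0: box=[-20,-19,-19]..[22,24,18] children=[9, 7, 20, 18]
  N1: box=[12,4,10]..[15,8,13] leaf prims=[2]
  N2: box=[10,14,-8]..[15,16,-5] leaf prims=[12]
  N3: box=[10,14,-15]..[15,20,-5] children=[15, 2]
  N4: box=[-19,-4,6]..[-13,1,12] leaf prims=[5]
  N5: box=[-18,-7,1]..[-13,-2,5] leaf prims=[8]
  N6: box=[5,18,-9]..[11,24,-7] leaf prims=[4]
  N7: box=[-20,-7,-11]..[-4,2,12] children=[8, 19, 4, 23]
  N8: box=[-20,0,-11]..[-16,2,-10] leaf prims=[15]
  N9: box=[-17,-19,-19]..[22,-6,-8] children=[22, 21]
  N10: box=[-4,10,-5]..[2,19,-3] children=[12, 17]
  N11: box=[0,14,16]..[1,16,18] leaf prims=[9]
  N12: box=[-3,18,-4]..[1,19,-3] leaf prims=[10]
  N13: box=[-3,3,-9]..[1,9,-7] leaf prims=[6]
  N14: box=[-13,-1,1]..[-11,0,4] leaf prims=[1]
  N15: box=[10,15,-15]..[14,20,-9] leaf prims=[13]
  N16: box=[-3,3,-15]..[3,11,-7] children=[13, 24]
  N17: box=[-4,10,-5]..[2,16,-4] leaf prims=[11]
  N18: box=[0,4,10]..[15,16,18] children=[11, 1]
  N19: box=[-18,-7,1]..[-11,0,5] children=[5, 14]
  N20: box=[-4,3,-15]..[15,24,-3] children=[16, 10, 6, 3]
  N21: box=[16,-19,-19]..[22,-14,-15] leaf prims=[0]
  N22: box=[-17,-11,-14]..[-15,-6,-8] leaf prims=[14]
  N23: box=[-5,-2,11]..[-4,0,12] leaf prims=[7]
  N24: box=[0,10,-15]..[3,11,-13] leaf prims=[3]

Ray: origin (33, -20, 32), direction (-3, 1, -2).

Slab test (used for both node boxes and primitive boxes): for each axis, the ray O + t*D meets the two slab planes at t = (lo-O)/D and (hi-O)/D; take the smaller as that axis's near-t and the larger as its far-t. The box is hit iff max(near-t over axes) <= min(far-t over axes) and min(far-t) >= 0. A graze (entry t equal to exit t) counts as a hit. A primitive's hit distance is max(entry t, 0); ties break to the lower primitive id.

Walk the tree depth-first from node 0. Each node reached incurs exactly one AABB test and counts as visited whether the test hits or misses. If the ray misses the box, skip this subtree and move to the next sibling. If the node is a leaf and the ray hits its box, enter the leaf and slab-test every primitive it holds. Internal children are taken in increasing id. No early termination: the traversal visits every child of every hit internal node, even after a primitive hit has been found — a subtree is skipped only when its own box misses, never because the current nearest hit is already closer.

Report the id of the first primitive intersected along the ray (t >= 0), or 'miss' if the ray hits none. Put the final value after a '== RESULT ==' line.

Traverse from the root:
N0 x:[11/3,53/3] y:[1,44] z:[7,51/2] -> hit [7,53/3], descend [7, 9, 18, 20]
  N7 x:[37/3,53/3] y:[13,22] z:[10,43/2] -> hit [13,53/3], descend [4, 8, 19, 23]
    N4 x:[46/3,52/3] y:[16,21] z:[10,13] -> miss, prune
    N8 x:[49/3,53/3] y:[20,22] z:[21,43/2] -> miss, prune
    N19 x:[44/3,17] y:[13,20] z:[27/2,31/2] -> hit [44/3,31/2], descend [5, 14]
      N5 x:[46/3,17] y:[13,18] z:[27/2,31/2] -> hit [46/3,31/2] leaf, test {P8@t=46/3}
      N14 x:[44/3,46/3] y:[19,20] z:[14,31/2] -> miss, prune
    N23 x:[37/3,38/3] y:[18,20] z:[10,21/2] -> miss, prune
  N9 x:[11/3,50/3] y:[1,14] z:[20,51/2] -> miss, prune
  N18 x:[6,11] y:[24,36] z:[7,11] -> miss, prune
  N20 x:[6,37/3] y:[23,44] z:[35/2,47/2] -> miss, prune

order=[0, 7, 4, 8, 19, 5, 14, 23, 9, 18, 20]  |boxes|=11  |leaves|=1  hit=P8

== RESULT ==
8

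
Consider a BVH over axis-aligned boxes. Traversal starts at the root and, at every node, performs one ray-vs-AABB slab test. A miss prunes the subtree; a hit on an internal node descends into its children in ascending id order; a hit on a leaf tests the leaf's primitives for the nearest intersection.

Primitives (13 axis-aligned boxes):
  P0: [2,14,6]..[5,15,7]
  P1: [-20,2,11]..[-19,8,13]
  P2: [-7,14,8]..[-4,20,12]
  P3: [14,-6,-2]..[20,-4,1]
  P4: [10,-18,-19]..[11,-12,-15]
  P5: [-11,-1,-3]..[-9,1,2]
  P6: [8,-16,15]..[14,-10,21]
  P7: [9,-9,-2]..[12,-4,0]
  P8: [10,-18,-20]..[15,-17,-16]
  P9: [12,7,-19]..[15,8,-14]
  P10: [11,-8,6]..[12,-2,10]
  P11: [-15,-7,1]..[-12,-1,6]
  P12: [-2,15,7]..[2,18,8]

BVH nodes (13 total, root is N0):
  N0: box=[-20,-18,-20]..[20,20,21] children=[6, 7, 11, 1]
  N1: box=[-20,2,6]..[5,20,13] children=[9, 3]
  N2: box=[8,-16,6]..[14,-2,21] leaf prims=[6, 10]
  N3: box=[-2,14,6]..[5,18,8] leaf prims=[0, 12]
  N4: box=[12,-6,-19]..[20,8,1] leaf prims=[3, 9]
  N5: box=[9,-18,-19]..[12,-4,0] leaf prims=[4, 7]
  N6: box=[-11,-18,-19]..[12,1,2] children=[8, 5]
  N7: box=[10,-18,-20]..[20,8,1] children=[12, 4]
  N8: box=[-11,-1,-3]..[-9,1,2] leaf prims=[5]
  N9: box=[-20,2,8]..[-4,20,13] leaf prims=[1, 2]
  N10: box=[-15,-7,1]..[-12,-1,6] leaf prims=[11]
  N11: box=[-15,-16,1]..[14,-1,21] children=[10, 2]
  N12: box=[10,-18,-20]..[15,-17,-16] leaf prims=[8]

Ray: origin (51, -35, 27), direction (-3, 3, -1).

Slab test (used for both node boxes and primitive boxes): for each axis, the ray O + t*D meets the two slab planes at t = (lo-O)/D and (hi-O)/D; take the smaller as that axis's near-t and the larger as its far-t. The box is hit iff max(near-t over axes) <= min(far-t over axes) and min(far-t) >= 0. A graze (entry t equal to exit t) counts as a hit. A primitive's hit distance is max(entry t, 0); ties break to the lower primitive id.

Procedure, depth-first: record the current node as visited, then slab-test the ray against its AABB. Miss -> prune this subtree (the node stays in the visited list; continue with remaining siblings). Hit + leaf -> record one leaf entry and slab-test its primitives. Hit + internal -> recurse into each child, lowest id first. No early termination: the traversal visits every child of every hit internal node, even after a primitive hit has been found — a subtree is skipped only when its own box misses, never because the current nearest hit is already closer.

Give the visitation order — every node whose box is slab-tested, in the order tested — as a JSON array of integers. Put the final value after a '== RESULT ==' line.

Trace the traversal:
N0 x:[31/3,71/3] y:[17/3,55/3] z:[6,47] -> hit [31/3,55/3], descend [1, 6, 7, 11]
  N1 x:[46/3,71/3] y:[37/3,55/3] z:[14,21] -> hit [46/3,55/3], descend [3, 9]
    N3 x:[46/3,53/3] y:[49/3,53/3] z:[19,21] -> miss, prune
    N9 x:[55/3,71/3] y:[37/3,55/3] z:[14,19] -> hit [55/3,55/3] leaf, test {P1(miss), P2@t=55/3}
  N6 x:[13,62/3] y:[17/3,12] z:[25,46] -> miss, prune
  N7 x:[31/3,41/3] y:[17/3,43/3] z:[26,47] -> miss, prune
  N11 x:[37/3,22] y:[19/3,34/3] z:[6,26] -> miss, prune

Visited [0, 1, 3, 9, 6, 7, 11]. Tests: 7 box, 1 leaf. Nearest: P2.

== RESULT ==
[0, 1, 3, 9, 6, 7, 11]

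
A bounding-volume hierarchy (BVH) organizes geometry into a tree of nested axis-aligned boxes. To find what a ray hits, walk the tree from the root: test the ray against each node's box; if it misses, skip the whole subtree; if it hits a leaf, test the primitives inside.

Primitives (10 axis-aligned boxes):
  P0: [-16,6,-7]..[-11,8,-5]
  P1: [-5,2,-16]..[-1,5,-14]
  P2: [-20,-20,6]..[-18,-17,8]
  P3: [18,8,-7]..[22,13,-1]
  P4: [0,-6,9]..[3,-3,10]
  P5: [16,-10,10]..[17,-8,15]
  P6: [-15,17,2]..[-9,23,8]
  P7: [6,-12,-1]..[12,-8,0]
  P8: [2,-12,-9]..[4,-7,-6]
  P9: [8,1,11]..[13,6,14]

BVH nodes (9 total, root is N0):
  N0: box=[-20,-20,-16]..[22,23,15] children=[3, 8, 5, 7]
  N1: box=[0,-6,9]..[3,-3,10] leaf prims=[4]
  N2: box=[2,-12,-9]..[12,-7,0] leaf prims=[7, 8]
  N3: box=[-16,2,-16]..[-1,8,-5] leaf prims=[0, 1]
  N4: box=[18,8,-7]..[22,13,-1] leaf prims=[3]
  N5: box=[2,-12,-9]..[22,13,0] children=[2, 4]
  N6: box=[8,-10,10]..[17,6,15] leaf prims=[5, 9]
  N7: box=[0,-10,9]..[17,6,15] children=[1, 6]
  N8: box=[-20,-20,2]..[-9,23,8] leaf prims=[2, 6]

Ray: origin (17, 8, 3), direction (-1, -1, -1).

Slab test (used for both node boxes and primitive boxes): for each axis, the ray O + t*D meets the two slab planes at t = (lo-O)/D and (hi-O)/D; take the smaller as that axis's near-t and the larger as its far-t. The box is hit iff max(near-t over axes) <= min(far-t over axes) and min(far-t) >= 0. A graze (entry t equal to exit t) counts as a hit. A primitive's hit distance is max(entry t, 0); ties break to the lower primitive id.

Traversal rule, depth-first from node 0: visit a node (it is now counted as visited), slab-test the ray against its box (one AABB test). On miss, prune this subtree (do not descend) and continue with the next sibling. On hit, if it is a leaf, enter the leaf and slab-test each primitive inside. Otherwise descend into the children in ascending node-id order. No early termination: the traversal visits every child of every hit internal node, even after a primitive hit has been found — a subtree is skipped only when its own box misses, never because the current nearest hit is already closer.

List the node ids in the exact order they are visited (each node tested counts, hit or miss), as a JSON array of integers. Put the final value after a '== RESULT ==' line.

Traverse from the root:
N0 x:[-5,37] y:[-15,28] z:[-12,19] -> hit [-5,19], descend [3, 5, 7, 8]
  N3 x:[18,33] y:[0,6] z:[8,19] -> miss, prune
  N5 x:[-5,15] y:[-5,20] z:[3,12] -> hit [3,12], descend [2, 4]
    N2 x:[5,15] y:[15,20] z:[3,12] -> miss, prune
    N4 x:[-5,-1] y:[-5,0] z:[4,10] -> miss, prune
  N7 x:[0,17] y:[2,18] z:[-12,-6] -> miss, prune
  N8 x:[26,37] y:[-15,28] z:[-5,1] -> miss, prune

7 AABB tests over nodes [0, 3, 5, 2, 4, 7, 8]; 0 leaves entered; closest miss.

== RESULT ==
[0, 3, 5, 2, 4, 7, 8]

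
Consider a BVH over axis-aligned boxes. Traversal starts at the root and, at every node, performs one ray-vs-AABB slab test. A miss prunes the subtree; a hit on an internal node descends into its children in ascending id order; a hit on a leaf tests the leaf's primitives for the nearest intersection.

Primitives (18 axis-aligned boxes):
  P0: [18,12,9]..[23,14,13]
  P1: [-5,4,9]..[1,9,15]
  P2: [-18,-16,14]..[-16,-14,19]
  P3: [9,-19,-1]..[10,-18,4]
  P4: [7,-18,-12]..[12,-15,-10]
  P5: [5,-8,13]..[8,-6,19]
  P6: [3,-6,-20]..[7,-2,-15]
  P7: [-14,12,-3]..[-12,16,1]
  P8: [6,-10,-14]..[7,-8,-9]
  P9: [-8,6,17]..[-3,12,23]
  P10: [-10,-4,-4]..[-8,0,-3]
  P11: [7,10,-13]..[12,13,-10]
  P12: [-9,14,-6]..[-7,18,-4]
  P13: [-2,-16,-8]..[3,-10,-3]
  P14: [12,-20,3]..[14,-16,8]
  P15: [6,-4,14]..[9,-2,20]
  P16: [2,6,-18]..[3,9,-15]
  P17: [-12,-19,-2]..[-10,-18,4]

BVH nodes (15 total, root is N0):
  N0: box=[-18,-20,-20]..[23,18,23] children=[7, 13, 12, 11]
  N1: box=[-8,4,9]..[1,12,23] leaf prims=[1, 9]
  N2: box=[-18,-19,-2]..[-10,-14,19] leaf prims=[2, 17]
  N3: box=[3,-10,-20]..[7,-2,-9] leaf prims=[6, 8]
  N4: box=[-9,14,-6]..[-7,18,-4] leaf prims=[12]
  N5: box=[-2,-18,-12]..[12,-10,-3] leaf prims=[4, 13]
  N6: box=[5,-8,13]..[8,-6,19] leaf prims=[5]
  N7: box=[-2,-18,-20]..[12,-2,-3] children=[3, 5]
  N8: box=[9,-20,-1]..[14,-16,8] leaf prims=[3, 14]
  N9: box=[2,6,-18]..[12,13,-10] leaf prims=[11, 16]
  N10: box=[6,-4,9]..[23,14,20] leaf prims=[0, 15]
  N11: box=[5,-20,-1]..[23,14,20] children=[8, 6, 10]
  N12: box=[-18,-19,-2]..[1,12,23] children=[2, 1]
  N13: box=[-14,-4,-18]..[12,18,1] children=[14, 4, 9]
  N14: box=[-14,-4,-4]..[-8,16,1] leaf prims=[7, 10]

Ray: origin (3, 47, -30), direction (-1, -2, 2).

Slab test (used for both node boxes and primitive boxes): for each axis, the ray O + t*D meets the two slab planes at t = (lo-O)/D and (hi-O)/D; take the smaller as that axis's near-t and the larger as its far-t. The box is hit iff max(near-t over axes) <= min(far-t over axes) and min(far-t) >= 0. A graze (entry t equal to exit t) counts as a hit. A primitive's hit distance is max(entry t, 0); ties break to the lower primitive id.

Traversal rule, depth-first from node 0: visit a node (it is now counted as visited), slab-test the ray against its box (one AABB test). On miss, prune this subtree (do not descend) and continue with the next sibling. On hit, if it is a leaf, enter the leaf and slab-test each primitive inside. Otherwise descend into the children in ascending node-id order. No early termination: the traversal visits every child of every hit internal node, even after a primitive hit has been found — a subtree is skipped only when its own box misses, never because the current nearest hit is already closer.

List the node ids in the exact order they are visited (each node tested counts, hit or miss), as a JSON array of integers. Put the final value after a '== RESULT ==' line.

Traverse from the root:
N0 x:[-20,21] y:[29/2,67/2] z:[5,53/2] -> hit [29/2,21], descend [7, 11, 12, 13]
  N7 x:[-9,5] y:[49/2,65/2] z:[5,27/2] -> miss, prune
  N11 x:[-20,-2] y:[33/2,67/2] z:[29/2,25] -> miss, prune
  N12 x:[2,21] y:[35/2,33] z:[14,53/2] -> hit [35/2,21], descend [1, 2]
    N1 x:[2,11] y:[35/2,43/2] z:[39/2,53/2] -> miss, prune
    N2 x:[13,21] y:[61/2,33] z:[14,49/2] -> miss, prune
  N13 x:[-9,17] y:[29/2,51/2] z:[6,31/2] -> hit [29/2,31/2], descend [4, 9, 14]
    N4 x:[10,12] y:[29/2,33/2] z:[12,13] -> miss, prune
    N9 x:[-9,1] y:[17,41/2] z:[6,10] -> miss, prune
    N14 x:[11,17] y:[31/2,51/2] z:[13,31/2] -> hit [31/2,31/2] leaf, test {P7@t=31/2, P10(miss)}

Summary -> nodes [0, 7, 11, 12, 1, 2, 13, 4, 9, 14]; box-tests=10; leaf-entries=1; first=P7

== RESULT ==
[0, 7, 11, 12, 1, 2, 13, 4, 9, 14]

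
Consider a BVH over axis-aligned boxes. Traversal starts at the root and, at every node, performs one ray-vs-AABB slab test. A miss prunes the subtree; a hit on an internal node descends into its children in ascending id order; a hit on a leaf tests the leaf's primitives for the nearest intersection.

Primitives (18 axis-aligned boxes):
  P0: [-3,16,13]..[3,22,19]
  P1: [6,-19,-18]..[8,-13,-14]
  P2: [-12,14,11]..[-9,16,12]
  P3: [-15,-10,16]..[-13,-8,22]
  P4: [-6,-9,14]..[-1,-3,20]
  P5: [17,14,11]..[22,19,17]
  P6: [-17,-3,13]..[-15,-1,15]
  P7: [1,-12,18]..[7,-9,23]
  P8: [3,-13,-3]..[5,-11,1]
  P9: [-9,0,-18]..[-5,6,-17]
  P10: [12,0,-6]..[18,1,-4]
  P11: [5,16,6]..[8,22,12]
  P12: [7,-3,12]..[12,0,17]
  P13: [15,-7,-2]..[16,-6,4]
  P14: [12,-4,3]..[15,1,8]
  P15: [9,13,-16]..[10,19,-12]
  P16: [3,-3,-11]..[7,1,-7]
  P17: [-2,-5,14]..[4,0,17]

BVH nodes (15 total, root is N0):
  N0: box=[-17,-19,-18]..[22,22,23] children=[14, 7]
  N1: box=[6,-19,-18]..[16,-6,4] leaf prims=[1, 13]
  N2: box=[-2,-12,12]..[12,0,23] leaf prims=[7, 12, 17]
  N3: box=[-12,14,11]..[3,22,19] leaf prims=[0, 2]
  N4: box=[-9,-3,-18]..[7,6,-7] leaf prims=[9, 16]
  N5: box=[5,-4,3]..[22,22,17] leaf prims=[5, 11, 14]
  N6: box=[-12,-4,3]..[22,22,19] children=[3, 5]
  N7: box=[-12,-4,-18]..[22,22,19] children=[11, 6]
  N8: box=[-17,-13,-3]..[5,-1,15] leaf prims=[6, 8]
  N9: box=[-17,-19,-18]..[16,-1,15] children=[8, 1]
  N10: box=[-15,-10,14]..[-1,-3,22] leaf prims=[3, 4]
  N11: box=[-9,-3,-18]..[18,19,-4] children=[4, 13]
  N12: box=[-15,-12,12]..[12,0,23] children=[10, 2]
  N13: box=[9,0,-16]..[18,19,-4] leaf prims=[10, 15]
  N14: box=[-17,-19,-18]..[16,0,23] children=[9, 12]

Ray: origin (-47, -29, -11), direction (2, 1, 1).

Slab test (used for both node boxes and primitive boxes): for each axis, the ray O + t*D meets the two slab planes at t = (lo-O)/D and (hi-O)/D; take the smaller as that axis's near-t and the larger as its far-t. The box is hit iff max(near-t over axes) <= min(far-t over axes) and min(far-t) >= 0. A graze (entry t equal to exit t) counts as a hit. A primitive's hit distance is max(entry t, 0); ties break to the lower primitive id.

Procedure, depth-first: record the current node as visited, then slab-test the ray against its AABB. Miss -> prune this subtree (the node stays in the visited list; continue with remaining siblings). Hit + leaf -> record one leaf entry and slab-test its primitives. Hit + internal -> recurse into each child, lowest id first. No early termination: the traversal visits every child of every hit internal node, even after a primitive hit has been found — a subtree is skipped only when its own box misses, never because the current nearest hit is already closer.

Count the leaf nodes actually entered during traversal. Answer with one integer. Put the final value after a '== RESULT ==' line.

Trace the traversal:
N0 x:[15,69/2] y:[10,51] z:[-7,34] -> hit [15,34], descend [7, 14]
  N7 x:[35/2,69/2] y:[25,51] z:[-7,30] -> hit [25,30], descend [6, 11]
    N6 x:[35/2,69/2] y:[25,51] z:[14,30] -> hit [25,30], descend [3, 5]
      N3 x:[35/2,25] y:[43,51] z:[22,30] -> miss, prune
      N5 x:[26,69/2] y:[25,51] z:[14,28] -> hit [26,28] leaf, test {P5(miss), P11(miss), P14(miss)}
    N11 x:[19,65/2] y:[26,48] z:[-7,7] -> miss, prune
  N14 x:[15,63/2] y:[10,29] z:[-7,34] -> hit [15,29], descend [9, 12]
    N9 x:[15,63/2] y:[10,28] z:[-7,26] -> hit [15,26], descend [1, 8]
      N1 x:[53/2,63/2] y:[10,23] z:[-7,15] -> miss, prune
      N8 x:[15,26] y:[16,28] z:[8,26] -> hit [16,26] leaf, test {P6(miss), P8(miss)}
    N12 x:[16,59/2] y:[17,29] z:[23,34] -> hit [23,29], descend [2, 10]
      N2 x:[45/2,59/2] y:[17,29] z:[23,34] -> hit [23,29] leaf, test {P7(miss), P12@t=27, P17@t=25}
      N10 x:[16,23] y:[19,26] z:[25,33] -> miss, prune

order=[0, 7, 6, 3, 5, 11, 14, 9, 1, 8, 12, 2, 10]  |boxes|=13  |leaves|=3  hit=P17

== RESULT ==
3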